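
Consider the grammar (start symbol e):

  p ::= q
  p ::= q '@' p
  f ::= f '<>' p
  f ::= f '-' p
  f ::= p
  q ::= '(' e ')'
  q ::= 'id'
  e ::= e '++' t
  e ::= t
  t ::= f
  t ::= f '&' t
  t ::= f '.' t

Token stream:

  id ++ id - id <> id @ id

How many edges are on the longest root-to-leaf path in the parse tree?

[e [e [t [f [p [q id]]]]] ++ [t [f [f [f [p [q id]]] - [p [q id]]] <> [p [q id] @ [p [q id]]]]]]

7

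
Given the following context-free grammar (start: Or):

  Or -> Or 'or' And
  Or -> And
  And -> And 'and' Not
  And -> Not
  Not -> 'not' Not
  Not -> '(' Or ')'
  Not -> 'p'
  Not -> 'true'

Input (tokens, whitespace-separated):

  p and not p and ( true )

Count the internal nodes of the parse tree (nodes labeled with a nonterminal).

11

[Or [And [And [And [Not p]] and [Not not [Not p]]] and [Not ( [Or [And [Not true]]] )]]]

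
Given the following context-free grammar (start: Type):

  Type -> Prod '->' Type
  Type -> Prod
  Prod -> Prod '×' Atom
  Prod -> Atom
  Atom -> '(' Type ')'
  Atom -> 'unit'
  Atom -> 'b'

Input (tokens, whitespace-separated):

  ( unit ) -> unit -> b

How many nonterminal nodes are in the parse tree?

[Type [Prod [Atom ( [Type [Prod [Atom unit]]] )]] -> [Type [Prod [Atom unit]] -> [Type [Prod [Atom b]]]]]

12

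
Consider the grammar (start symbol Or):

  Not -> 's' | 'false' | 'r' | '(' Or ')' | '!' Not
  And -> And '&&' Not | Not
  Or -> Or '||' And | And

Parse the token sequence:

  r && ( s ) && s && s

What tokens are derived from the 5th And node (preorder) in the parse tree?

[Or [And [And [And [And [Not r]] && [Not ( [Or [And [Not s]]] )]] && [Not s]] && [Not s]]]

s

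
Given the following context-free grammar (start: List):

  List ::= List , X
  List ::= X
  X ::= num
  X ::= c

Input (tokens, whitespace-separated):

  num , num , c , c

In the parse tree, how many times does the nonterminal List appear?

4

[List [List [List [List [X num]] , [X num]] , [X c]] , [X c]]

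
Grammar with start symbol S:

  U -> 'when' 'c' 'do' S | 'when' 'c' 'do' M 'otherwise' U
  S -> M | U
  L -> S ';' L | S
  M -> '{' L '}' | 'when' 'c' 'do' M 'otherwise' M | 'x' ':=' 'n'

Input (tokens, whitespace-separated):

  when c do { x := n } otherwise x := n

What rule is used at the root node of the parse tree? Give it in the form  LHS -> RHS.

[S [M when c do [M { [L [S [M x := n]]] }] otherwise [M x := n]]]

S -> M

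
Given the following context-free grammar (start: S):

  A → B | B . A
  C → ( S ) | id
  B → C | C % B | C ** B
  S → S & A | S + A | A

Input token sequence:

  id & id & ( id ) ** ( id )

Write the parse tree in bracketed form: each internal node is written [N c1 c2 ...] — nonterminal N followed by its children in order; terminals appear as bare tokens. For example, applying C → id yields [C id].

[S [S [S [A [B [C id]]]] & [A [B [C id]]]] & [A [B [C ( [S [A [B [C id]]]] )] ** [B [C ( [S [A [B [C id]]]] )]]]]]

S
S & A
S & A & A
A & A & A
B & A & A
C & A & A
id & A & A
id & B & A
id & C & A
id & id & A
id & id & B
id & id & C ** B
id & id & ( S ) ** B
id & id & ( A ) ** B
id & id & ( B ) ** B
id & id & ( C ) ** B
id & id & ( id ) ** B
id & id & ( id ) ** C
id & id & ( id ) ** ( S )
id & id & ( id ) ** ( A )
id & id & ( id ) ** ( B )
id & id & ( id ) ** ( C )
id & id & ( id ) ** ( id )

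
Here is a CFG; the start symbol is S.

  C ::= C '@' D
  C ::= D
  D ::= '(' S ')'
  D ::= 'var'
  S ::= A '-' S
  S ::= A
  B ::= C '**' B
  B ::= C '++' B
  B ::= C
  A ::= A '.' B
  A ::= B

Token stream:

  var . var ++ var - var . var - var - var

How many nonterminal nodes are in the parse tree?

31

[S [A [A [B [C [D var]]]] . [B [C [D var]] ++ [B [C [D var]]]]] - [S [A [A [B [C [D var]]]] . [B [C [D var]]]] - [S [A [B [C [D var]]]] - [S [A [B [C [D var]]]]]]]]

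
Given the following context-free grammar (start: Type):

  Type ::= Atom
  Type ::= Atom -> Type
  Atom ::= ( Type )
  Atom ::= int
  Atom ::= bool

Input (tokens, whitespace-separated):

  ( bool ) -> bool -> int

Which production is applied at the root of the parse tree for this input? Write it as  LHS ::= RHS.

Type ::= Atom -> Type

[Type [Atom ( [Type [Atom bool]] )] -> [Type [Atom bool] -> [Type [Atom int]]]]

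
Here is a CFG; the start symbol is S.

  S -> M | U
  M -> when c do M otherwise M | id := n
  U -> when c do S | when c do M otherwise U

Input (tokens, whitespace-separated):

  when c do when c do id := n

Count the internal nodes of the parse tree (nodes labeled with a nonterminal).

[S [U when c do [S [U when c do [S [M id := n]]]]]]

6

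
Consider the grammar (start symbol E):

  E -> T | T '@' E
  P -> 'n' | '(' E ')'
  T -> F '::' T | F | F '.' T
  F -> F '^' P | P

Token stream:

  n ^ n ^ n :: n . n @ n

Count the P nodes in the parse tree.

6

[E [T [F [F [F [P n]] ^ [P n]] ^ [P n]] :: [T [F [P n]] . [T [F [P n]]]]] @ [E [T [F [P n]]]]]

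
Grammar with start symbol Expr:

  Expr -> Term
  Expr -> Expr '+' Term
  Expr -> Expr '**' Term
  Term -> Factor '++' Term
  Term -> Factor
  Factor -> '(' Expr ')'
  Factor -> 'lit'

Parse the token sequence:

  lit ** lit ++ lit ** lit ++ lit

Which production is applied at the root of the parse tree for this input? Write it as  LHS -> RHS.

Expr -> Expr '**' Term

[Expr [Expr [Expr [Term [Factor lit]]] ** [Term [Factor lit] ++ [Term [Factor lit]]]] ** [Term [Factor lit] ++ [Term [Factor lit]]]]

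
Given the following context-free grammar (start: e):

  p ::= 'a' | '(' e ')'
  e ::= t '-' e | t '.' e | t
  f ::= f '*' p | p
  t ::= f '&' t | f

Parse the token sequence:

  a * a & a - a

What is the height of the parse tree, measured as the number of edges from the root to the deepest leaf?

[e [t [f [f [p a]] * [p a]] & [t [f [p a]]]] - [e [t [f [p a]]]]]

5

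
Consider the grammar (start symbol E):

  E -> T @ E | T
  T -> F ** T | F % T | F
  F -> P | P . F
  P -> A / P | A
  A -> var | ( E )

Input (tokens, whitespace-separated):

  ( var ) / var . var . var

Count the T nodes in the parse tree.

[E [T [F [P [A ( [E [T [F [P [A var]]]]] )] / [P [A var]]] . [F [P [A var]] . [F [P [A var]]]]]]]

2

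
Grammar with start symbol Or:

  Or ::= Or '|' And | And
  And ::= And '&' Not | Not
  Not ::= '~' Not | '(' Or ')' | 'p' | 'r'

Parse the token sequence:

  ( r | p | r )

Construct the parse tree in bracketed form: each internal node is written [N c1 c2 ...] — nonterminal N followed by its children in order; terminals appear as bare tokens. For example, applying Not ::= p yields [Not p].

[Or [And [Not ( [Or [Or [Or [And [Not r]]] | [And [Not p]]] | [And [Not r]]] )]]]

Or
And
Not
( Or )
( Or | And )
( Or | And | And )
( And | And | And )
( Not | And | And )
( r | And | And )
( r | Not | And )
( r | p | And )
( r | p | Not )
( r | p | r )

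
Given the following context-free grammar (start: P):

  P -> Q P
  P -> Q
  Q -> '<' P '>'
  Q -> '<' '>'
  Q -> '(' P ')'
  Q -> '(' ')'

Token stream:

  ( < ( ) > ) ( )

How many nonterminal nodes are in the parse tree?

[P [Q ( [P [Q < [P [Q ( )]] >]] )] [P [Q ( )]]]

8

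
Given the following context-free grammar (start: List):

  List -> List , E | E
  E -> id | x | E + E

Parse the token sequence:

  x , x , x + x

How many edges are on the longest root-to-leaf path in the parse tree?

4

[List [List [List [E x]] , [E x]] , [E [E x] + [E x]]]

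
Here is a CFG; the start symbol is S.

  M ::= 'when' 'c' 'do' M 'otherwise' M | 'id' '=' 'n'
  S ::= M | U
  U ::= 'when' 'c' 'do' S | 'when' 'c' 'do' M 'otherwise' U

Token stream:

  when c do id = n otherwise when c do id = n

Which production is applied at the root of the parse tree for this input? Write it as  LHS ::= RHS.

[S [U when c do [M id = n] otherwise [U when c do [S [M id = n]]]]]

S ::= U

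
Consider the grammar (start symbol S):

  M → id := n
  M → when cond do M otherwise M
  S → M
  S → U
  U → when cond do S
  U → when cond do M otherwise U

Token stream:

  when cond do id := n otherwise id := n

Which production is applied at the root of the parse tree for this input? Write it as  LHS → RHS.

[S [M when cond do [M id := n] otherwise [M id := n]]]

S → M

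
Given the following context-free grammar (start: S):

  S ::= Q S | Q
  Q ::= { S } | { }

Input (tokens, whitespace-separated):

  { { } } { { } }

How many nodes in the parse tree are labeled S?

4

[S [Q { [S [Q { }]] }] [S [Q { [S [Q { }]] }]]]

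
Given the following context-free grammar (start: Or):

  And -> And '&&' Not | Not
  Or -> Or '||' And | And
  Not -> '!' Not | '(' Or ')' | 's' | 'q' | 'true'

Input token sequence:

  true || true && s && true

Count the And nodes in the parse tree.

4

[Or [Or [And [Not true]]] || [And [And [And [Not true]] && [Not s]] && [Not true]]]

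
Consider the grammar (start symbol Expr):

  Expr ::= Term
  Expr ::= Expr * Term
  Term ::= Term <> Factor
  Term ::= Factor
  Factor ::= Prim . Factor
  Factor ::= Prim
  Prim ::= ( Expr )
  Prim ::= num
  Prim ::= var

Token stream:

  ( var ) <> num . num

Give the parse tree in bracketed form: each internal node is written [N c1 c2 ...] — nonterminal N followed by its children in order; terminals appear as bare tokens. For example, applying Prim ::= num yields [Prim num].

Expr
Term
Term <> Factor
Factor <> Factor
Prim <> Factor
( Expr ) <> Factor
( Term ) <> Factor
( Factor ) <> Factor
( Prim ) <> Factor
( var ) <> Factor
( var ) <> Prim . Factor
( var ) <> num . Factor
( var ) <> num . Prim
( var ) <> num . num

[Expr [Term [Term [Factor [Prim ( [Expr [Term [Factor [Prim var]]]] )]]] <> [Factor [Prim num] . [Factor [Prim num]]]]]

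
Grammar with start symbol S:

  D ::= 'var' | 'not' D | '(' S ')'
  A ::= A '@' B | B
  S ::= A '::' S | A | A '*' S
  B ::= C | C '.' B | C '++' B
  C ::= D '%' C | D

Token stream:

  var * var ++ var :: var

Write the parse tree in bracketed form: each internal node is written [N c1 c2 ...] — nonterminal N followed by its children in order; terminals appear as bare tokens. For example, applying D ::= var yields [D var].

S
A * S
B * S
C * S
D * S
var * S
var * A :: S
var * B :: S
var * C ++ B :: S
var * D ++ B :: S
var * var ++ B :: S
var * var ++ C :: S
var * var ++ D :: S
var * var ++ var :: S
var * var ++ var :: A
var * var ++ var :: B
var * var ++ var :: C
var * var ++ var :: D
var * var ++ var :: var

[S [A [B [C [D var]]]] * [S [A [B [C [D var]] ++ [B [C [D var]]]]] :: [S [A [B [C [D var]]]]]]]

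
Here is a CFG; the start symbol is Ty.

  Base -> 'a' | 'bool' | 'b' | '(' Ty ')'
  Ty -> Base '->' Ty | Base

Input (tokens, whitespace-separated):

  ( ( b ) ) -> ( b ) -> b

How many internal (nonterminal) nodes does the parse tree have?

[Ty [Base ( [Ty [Base ( [Ty [Base b]] )]] )] -> [Ty [Base ( [Ty [Base b]] )] -> [Ty [Base b]]]]

12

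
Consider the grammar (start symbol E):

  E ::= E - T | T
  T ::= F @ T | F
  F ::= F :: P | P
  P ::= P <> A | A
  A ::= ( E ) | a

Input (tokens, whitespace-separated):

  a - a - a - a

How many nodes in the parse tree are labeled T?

[E [E [E [E [T [F [P [A a]]]]] - [T [F [P [A a]]]]] - [T [F [P [A a]]]]] - [T [F [P [A a]]]]]

4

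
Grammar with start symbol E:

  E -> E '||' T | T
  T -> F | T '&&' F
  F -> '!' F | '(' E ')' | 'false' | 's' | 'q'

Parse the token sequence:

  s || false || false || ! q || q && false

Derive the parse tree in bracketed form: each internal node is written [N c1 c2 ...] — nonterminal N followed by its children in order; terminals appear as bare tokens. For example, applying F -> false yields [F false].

E
E || T
E || T || T
E || T || T || T
E || T || T || T || T
T || T || T || T || T
F || T || T || T || T
s || T || T || T || T
s || F || T || T || T
s || false || T || T || T
s || false || F || T || T
s || false || false || T || T
s || false || false || F || T
s || false || false || ! F || T
s || false || false || ! q || T
s || false || false || ! q || T && F
s || false || false || ! q || F && F
s || false || false || ! q || q && F
s || false || false || ! q || q && false

[E [E [E [E [E [T [F s]]] || [T [F false]]] || [T [F false]]] || [T [F ! [F q]]]] || [T [T [F q]] && [F false]]]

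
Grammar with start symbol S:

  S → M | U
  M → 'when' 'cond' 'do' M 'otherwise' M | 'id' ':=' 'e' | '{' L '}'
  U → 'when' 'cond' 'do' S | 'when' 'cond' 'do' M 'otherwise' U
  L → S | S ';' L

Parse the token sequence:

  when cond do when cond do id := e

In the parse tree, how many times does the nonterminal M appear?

1

[S [U when cond do [S [U when cond do [S [M id := e]]]]]]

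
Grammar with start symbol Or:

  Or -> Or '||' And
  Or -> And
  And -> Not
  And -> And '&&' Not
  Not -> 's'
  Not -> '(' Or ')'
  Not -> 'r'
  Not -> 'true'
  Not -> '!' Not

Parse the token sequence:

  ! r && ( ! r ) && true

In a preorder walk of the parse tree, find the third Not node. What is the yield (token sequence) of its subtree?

( ! r )

[Or [And [And [And [Not ! [Not r]]] && [Not ( [Or [And [Not ! [Not r]]]] )]] && [Not true]]]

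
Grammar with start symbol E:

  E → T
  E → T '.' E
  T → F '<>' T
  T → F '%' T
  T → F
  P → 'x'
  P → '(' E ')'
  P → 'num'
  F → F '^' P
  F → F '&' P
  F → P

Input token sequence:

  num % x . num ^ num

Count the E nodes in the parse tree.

[E [T [F [P num]] % [T [F [P x]]]] . [E [T [F [F [P num]] ^ [P num]]]]]

2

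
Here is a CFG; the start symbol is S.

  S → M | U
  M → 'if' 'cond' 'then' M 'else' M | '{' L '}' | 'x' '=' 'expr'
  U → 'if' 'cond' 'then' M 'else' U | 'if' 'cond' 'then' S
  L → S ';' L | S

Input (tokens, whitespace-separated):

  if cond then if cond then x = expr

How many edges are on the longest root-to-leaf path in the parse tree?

6

[S [U if cond then [S [U if cond then [S [M x = expr]]]]]]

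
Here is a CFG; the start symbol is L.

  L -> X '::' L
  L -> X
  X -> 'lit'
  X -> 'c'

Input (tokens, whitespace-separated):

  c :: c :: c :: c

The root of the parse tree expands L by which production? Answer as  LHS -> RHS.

[L [X c] :: [L [X c] :: [L [X c] :: [L [X c]]]]]

L -> X '::' L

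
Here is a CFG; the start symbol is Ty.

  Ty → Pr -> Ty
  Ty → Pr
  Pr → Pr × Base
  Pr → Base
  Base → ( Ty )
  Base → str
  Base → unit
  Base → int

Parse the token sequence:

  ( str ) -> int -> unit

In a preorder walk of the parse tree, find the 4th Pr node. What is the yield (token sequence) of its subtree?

[Ty [Pr [Base ( [Ty [Pr [Base str]]] )]] -> [Ty [Pr [Base int]] -> [Ty [Pr [Base unit]]]]]

unit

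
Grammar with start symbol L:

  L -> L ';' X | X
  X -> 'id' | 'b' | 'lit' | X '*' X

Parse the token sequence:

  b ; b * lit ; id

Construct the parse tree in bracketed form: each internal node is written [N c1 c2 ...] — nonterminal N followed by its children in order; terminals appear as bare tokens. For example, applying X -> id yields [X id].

[L [L [L [X b]] ; [X [X b] * [X lit]]] ; [X id]]

L
L ; X
L ; X ; X
X ; X ; X
b ; X ; X
b ; X * X ; X
b ; b * X ; X
b ; b * lit ; X
b ; b * lit ; id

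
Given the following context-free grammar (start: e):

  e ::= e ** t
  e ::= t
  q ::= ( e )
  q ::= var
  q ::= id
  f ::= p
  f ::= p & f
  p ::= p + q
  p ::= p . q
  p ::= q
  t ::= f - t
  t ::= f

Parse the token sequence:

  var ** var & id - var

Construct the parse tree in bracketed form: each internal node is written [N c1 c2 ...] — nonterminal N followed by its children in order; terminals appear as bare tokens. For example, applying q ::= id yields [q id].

e
e ** t
t ** t
f ** t
p ** t
q ** t
var ** t
var ** f - t
var ** p & f - t
var ** q & f - t
var ** var & f - t
var ** var & p - t
var ** var & q - t
var ** var & id - t
var ** var & id - f
var ** var & id - p
var ** var & id - q
var ** var & id - var

[e [e [t [f [p [q var]]]]] ** [t [f [p [q var]] & [f [p [q id]]]] - [t [f [p [q var]]]]]]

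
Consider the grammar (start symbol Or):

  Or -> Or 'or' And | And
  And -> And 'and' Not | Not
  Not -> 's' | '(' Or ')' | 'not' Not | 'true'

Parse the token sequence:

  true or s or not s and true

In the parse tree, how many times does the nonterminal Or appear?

[Or [Or [Or [And [Not true]]] or [And [Not s]]] or [And [And [Not not [Not s]]] and [Not true]]]

3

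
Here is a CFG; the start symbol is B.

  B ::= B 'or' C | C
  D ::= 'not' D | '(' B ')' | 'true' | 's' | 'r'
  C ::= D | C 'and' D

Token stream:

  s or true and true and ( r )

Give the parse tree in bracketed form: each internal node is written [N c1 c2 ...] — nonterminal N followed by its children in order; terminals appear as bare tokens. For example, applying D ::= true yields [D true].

B
B or C
C or C
D or C
s or C
s or C and D
s or C and D and D
s or D and D and D
s or true and D and D
s or true and true and D
s or true and true and ( B )
s or true and true and ( C )
s or true and true and ( D )
s or true and true and ( r )

[B [B [C [D s]]] or [C [C [C [D true]] and [D true]] and [D ( [B [C [D r]]] )]]]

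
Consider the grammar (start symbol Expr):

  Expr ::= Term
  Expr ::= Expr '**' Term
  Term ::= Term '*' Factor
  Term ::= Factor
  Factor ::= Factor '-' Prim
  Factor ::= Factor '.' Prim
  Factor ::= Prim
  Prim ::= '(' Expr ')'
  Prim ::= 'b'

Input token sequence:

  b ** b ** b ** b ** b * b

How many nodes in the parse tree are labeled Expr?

5

[Expr [Expr [Expr [Expr [Expr [Term [Factor [Prim b]]]] ** [Term [Factor [Prim b]]]] ** [Term [Factor [Prim b]]]] ** [Term [Factor [Prim b]]]] ** [Term [Term [Factor [Prim b]]] * [Factor [Prim b]]]]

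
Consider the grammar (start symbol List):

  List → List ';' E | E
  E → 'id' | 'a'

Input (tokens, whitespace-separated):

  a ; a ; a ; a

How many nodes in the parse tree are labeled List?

4

[List [List [List [List [E a]] ; [E a]] ; [E a]] ; [E a]]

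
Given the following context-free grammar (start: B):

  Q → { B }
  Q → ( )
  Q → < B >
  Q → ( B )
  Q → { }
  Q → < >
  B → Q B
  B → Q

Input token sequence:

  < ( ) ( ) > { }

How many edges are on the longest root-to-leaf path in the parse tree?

[B [Q < [B [Q ( )] [B [Q ( )]]] >] [B [Q { }]]]

5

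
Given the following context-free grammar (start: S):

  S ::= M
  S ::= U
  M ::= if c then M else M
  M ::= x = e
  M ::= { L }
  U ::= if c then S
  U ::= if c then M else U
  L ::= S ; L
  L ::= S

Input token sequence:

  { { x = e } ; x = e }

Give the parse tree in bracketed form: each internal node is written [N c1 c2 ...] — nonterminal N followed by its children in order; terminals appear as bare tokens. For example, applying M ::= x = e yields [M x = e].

S
M
{ L }
{ S ; L }
{ M ; L }
{ { L } ; L }
{ { S } ; L }
{ { M } ; L }
{ { x = e } ; L }
{ { x = e } ; S }
{ { x = e } ; M }
{ { x = e } ; x = e }

[S [M { [L [S [M { [L [S [M x = e]]] }]] ; [L [S [M x = e]]]] }]]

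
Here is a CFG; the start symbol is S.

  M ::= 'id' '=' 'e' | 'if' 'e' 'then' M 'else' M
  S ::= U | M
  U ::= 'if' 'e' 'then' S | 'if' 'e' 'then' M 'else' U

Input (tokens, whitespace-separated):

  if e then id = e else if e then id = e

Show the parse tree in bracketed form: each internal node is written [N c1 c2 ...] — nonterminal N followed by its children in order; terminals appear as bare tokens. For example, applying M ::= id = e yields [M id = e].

S
U
if e then M else U
if e then id = e else U
if e then id = e else if e then S
if e then id = e else if e then M
if e then id = e else if e then id = e

[S [U if e then [M id = e] else [U if e then [S [M id = e]]]]]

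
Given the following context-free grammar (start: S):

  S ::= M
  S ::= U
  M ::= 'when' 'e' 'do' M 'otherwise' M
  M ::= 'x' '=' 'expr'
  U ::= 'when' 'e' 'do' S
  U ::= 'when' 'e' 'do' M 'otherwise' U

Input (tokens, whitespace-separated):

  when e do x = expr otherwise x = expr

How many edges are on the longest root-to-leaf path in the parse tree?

3

[S [M when e do [M x = expr] otherwise [M x = expr]]]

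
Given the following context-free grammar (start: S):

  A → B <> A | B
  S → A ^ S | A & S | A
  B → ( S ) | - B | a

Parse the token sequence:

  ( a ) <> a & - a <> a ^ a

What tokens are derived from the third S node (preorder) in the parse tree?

[S [A [B ( [S [A [B a]]] )] <> [A [B a]]] & [S [A [B - [B a]] <> [A [B a]]] ^ [S [A [B a]]]]]

- a <> a ^ a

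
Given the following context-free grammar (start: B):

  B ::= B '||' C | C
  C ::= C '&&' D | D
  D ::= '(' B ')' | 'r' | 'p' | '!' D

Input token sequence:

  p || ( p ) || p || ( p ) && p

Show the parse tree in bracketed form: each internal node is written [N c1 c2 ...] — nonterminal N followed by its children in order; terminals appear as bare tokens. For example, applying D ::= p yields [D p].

[B [B [B [B [C [D p]]] || [C [D ( [B [C [D p]]] )]]] || [C [D p]]] || [C [C [D ( [B [C [D p]]] )]] && [D p]]]

B
B || C
B || C || C
B || C || C || C
C || C || C || C
D || C || C || C
p || C || C || C
p || D || C || C
p || ( B ) || C || C
p || ( C ) || C || C
p || ( D ) || C || C
p || ( p ) || C || C
p || ( p ) || D || C
p || ( p ) || p || C
p || ( p ) || p || C && D
p || ( p ) || p || D && D
p || ( p ) || p || ( B ) && D
p || ( p ) || p || ( C ) && D
p || ( p ) || p || ( D ) && D
p || ( p ) || p || ( p ) && D
p || ( p ) || p || ( p ) && p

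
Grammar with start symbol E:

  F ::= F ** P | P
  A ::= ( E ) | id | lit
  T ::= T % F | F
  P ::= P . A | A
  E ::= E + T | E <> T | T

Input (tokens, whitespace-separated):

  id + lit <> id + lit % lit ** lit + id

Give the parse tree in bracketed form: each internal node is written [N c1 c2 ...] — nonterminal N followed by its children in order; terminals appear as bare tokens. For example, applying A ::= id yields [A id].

[E [E [E [E [E [T [F [P [A id]]]]] + [T [F [P [A lit]]]]] <> [T [F [P [A id]]]]] + [T [T [F [P [A lit]]]] % [F [F [P [A lit]]] ** [P [A lit]]]]] + [T [F [P [A id]]]]]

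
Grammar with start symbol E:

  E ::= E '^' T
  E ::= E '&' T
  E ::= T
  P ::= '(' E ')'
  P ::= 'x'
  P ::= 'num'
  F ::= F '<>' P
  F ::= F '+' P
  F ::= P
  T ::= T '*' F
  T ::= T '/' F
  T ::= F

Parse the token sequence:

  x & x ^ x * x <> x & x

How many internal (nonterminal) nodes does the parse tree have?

[E [E [E [E [T [F [P x]]]] & [T [F [P x]]]] ^ [T [T [F [P x]]] * [F [F [P x]] <> [P x]]]] & [T [F [P x]]]]

21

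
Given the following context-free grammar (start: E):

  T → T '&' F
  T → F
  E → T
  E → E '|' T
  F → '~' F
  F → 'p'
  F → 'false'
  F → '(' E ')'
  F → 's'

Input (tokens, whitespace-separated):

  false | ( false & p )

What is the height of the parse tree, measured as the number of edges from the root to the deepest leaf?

[E [E [T [F false]]] | [T [F ( [E [T [T [F false]] & [F p]]] )]]]

7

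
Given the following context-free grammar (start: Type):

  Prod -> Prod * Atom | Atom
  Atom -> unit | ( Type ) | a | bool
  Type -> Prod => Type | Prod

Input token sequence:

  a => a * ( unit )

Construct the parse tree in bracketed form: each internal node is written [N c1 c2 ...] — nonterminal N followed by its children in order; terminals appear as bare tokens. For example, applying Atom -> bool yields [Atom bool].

[Type [Prod [Atom a]] => [Type [Prod [Prod [Atom a]] * [Atom ( [Type [Prod [Atom unit]]] )]]]]

Type
Prod => Type
Atom => Type
a => Type
a => Prod
a => Prod * Atom
a => Atom * Atom
a => a * Atom
a => a * ( Type )
a => a * ( Prod )
a => a * ( Atom )
a => a * ( unit )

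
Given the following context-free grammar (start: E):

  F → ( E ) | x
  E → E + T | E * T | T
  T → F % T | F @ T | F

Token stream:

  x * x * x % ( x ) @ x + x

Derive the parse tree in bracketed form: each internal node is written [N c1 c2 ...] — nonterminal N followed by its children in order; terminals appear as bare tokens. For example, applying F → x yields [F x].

E
E + T
E * T + T
E * T * T + T
T * T * T + T
F * T * T + T
x * T * T + T
x * F * T + T
x * x * T + T
x * x * F % T + T
x * x * x % T + T
x * x * x % F @ T + T
x * x * x % ( E ) @ T + T
x * x * x % ( T ) @ T + T
x * x * x % ( F ) @ T + T
x * x * x % ( x ) @ T + T
x * x * x % ( x ) @ F + T
x * x * x % ( x ) @ x + T
x * x * x % ( x ) @ x + F
x * x * x % ( x ) @ x + x

[E [E [E [E [T [F x]]] * [T [F x]]] * [T [F x] % [T [F ( [E [T [F x]]] )] @ [T [F x]]]]] + [T [F x]]]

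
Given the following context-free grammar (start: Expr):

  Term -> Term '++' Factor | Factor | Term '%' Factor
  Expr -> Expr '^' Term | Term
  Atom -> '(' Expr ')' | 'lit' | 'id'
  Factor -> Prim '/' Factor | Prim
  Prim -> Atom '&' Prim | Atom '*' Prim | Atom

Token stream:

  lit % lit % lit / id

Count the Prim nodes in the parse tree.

4

[Expr [Term [Term [Term [Factor [Prim [Atom lit]]]] % [Factor [Prim [Atom lit]]]] % [Factor [Prim [Atom lit]] / [Factor [Prim [Atom id]]]]]]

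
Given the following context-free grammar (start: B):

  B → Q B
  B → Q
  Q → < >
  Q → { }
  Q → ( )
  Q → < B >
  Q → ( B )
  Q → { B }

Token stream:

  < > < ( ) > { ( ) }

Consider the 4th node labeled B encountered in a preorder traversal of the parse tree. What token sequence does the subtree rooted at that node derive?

{ ( ) }

[B [Q < >] [B [Q < [B [Q ( )]] >] [B [Q { [B [Q ( )]] }]]]]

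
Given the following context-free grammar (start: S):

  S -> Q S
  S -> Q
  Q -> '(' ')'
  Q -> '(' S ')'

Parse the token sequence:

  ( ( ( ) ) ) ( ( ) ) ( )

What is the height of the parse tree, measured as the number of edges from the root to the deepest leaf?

6

[S [Q ( [S [Q ( [S [Q ( )]] )]] )] [S [Q ( [S [Q ( )]] )] [S [Q ( )]]]]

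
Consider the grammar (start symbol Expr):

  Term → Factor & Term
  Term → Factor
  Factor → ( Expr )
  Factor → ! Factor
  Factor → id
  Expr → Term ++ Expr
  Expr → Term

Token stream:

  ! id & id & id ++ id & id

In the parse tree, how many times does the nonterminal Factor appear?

6

[Expr [Term [Factor ! [Factor id]] & [Term [Factor id] & [Term [Factor id]]]] ++ [Expr [Term [Factor id] & [Term [Factor id]]]]]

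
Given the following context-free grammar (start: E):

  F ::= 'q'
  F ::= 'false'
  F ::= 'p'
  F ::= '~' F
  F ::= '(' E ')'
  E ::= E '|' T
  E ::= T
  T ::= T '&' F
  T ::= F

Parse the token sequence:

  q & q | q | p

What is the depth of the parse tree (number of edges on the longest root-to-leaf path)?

[E [E [E [T [T [F q]] & [F q]]] | [T [F q]]] | [T [F p]]]

6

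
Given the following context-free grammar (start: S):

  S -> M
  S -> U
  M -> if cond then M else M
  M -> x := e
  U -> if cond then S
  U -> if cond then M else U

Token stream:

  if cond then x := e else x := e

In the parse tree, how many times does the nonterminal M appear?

3

[S [M if cond then [M x := e] else [M x := e]]]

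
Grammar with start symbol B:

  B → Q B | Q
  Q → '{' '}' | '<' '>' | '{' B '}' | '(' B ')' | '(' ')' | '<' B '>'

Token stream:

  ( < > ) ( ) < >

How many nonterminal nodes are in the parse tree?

[B [Q ( [B [Q < >]] )] [B [Q ( )] [B [Q < >]]]]

8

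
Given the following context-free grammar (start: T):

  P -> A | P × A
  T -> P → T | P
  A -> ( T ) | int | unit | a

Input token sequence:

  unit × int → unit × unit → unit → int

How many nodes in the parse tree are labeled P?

6

[T [P [P [A unit]] × [A int]] → [T [P [P [A unit]] × [A unit]] → [T [P [A unit]] → [T [P [A int]]]]]]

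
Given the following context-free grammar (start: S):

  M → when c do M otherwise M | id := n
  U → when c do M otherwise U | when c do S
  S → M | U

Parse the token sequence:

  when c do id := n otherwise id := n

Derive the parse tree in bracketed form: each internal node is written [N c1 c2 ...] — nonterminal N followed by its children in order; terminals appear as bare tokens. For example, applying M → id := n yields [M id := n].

[S [M when c do [M id := n] otherwise [M id := n]]]

S
M
when c do M otherwise M
when c do id := n otherwise M
when c do id := n otherwise id := n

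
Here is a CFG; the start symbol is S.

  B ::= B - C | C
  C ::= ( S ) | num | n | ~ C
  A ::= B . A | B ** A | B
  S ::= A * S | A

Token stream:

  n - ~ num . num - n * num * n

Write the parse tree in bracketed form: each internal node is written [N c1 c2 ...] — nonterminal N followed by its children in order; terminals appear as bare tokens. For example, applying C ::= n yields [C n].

[S [A [B [B [C n]] - [C ~ [C num]]] . [A [B [B [C num]] - [C n]]]] * [S [A [B [C num]]] * [S [A [B [C n]]]]]]

S
A * S
B . A * S
B - C . A * S
C - C . A * S
n - C . A * S
n - ~ C . A * S
n - ~ num . A * S
n - ~ num . B * S
n - ~ num . B - C * S
n - ~ num . C - C * S
n - ~ num . num - C * S
n - ~ num . num - n * S
n - ~ num . num - n * A * S
n - ~ num . num - n * B * S
n - ~ num . num - n * C * S
n - ~ num . num - n * num * S
n - ~ num . num - n * num * A
n - ~ num . num - n * num * B
n - ~ num . num - n * num * C
n - ~ num . num - n * num * n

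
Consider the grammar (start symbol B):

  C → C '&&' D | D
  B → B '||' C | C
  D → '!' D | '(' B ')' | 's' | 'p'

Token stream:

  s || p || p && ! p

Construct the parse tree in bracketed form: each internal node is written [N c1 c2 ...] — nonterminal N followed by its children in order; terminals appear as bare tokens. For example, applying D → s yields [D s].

[B [B [B [C [D s]]] || [C [D p]]] || [C [C [D p]] && [D ! [D p]]]]

B
B || C
B || C || C
C || C || C
D || C || C
s || C || C
s || D || C
s || p || C
s || p || C && D
s || p || D && D
s || p || p && D
s || p || p && ! D
s || p || p && ! p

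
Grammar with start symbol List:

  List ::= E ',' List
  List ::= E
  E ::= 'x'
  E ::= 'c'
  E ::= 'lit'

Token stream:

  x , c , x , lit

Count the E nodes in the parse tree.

[List [E x] , [List [E c] , [List [E x] , [List [E lit]]]]]

4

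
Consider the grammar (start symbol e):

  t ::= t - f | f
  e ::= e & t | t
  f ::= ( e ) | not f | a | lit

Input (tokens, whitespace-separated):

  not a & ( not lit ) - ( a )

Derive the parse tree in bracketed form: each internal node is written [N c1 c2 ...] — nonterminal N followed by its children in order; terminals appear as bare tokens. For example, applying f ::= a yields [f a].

[e [e [t [f not [f a]]]] & [t [t [f ( [e [t [f not [f lit]]]] )]] - [f ( [e [t [f a]]] )]]]

e
e & t
t & t
f & t
not f & t
not a & t
not a & t - f
not a & f - f
not a & ( e ) - f
not a & ( t ) - f
not a & ( f ) - f
not a & ( not f ) - f
not a & ( not lit ) - f
not a & ( not lit ) - ( e )
not a & ( not lit ) - ( t )
not a & ( not lit ) - ( f )
not a & ( not lit ) - ( a )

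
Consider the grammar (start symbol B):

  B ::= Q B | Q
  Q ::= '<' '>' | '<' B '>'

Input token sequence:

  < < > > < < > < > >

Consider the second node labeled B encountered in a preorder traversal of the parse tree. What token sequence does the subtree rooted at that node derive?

< >

[B [Q < [B [Q < >]] >] [B [Q < [B [Q < >] [B [Q < >]]] >]]]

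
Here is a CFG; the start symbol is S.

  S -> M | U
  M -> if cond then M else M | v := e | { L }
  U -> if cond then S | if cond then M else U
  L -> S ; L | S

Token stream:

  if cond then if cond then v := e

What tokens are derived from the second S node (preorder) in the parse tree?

[S [U if cond then [S [U if cond then [S [M v := e]]]]]]

if cond then v := e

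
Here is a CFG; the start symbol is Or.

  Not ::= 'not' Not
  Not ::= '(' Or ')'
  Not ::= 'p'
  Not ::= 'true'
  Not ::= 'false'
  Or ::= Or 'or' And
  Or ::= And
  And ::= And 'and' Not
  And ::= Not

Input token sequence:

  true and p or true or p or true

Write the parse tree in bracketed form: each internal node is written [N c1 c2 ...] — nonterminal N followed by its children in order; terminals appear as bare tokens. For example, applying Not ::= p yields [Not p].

Or
Or or And
Or or And or And
Or or And or And or And
And or And or And or And
And and Not or And or And or And
Not and Not or And or And or And
true and Not or And or And or And
true and p or And or And or And
true and p or Not or And or And
true and p or true or And or And
true and p or true or Not or And
true and p or true or p or And
true and p or true or p or Not
true and p or true or p or true

[Or [Or [Or [Or [And [And [Not true]] and [Not p]]] or [And [Not true]]] or [And [Not p]]] or [And [Not true]]]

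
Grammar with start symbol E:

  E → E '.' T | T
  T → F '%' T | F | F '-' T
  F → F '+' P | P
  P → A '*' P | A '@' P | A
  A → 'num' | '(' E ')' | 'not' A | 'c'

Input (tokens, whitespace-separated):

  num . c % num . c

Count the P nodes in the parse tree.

4

[E [E [E [T [F [P [A num]]]]] . [T [F [P [A c]]] % [T [F [P [A num]]]]]] . [T [F [P [A c]]]]]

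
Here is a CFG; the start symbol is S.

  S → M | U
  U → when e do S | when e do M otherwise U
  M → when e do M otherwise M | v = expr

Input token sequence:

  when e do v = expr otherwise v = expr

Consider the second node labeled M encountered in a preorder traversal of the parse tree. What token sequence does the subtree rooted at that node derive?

[S [M when e do [M v = expr] otherwise [M v = expr]]]

v = expr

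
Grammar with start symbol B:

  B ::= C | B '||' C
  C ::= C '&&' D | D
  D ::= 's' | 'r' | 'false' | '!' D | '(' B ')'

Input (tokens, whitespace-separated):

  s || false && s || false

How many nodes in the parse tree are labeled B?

[B [B [B [C [D s]]] || [C [C [D false]] && [D s]]] || [C [D false]]]

3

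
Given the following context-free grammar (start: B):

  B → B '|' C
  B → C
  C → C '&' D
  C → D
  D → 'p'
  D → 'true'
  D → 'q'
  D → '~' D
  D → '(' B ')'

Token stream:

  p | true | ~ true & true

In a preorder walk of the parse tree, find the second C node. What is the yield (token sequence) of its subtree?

[B [B [B [C [D p]]] | [C [D true]]] | [C [C [D ~ [D true]]] & [D true]]]

true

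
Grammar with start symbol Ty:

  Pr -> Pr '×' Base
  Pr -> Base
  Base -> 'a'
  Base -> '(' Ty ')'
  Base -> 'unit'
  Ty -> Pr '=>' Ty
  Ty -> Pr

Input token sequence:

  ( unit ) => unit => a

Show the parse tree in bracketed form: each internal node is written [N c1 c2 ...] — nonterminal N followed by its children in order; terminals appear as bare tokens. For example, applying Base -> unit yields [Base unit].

Ty
Pr => Ty
Base => Ty
( Ty ) => Ty
( Pr ) => Ty
( Base ) => Ty
( unit ) => Ty
( unit ) => Pr => Ty
( unit ) => Base => Ty
( unit ) => unit => Ty
( unit ) => unit => Pr
( unit ) => unit => Base
( unit ) => unit => a

[Ty [Pr [Base ( [Ty [Pr [Base unit]]] )]] => [Ty [Pr [Base unit]] => [Ty [Pr [Base a]]]]]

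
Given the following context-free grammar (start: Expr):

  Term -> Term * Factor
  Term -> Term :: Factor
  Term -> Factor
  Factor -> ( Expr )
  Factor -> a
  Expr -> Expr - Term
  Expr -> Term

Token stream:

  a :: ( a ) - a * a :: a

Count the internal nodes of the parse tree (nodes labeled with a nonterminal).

15

[Expr [Expr [Term [Term [Factor a]] :: [Factor ( [Expr [Term [Factor a]]] )]]] - [Term [Term [Term [Factor a]] * [Factor a]] :: [Factor a]]]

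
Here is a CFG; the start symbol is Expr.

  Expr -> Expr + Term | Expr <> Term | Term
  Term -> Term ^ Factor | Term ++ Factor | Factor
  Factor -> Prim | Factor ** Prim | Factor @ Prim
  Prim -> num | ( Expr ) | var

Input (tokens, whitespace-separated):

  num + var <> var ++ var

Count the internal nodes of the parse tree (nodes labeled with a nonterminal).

15

[Expr [Expr [Expr [Term [Factor [Prim num]]]] + [Term [Factor [Prim var]]]] <> [Term [Term [Factor [Prim var]]] ++ [Factor [Prim var]]]]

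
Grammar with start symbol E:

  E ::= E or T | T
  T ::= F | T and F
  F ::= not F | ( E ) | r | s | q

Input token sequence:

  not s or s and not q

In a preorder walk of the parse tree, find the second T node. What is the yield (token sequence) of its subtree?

[E [E [T [F not [F s]]]] or [T [T [F s]] and [F not [F q]]]]

s and not q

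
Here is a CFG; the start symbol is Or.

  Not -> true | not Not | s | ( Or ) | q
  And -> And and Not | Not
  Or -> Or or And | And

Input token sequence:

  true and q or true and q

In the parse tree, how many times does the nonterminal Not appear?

[Or [Or [And [And [Not true]] and [Not q]]] or [And [And [Not true]] and [Not q]]]

4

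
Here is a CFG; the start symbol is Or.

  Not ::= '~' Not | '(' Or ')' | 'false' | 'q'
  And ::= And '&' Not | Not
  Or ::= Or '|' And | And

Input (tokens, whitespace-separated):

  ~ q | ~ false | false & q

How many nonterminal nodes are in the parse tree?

13

[Or [Or [Or [And [Not ~ [Not q]]]] | [And [Not ~ [Not false]]]] | [And [And [Not false]] & [Not q]]]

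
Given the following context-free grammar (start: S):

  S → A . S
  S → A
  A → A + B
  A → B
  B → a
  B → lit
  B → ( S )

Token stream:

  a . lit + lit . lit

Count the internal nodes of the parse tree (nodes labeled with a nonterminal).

[S [A [B a]] . [S [A [A [B lit]] + [B lit]] . [S [A [B lit]]]]]

11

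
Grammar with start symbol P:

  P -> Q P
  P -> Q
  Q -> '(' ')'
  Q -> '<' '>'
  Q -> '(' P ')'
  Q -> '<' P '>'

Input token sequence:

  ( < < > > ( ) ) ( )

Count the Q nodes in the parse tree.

5

[P [Q ( [P [Q < [P [Q < >]] >] [P [Q ( )]]] )] [P [Q ( )]]]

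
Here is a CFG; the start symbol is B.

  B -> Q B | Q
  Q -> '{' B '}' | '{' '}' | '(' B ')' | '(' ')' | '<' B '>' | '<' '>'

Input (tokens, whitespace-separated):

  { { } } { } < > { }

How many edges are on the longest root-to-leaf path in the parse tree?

5

[B [Q { [B [Q { }]] }] [B [Q { }] [B [Q < >] [B [Q { }]]]]]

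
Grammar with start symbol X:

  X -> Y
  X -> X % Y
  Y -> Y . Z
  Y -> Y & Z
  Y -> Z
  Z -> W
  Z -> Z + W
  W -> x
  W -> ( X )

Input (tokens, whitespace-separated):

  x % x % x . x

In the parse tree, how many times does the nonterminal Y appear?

[X [X [X [Y [Z [W x]]]] % [Y [Z [W x]]]] % [Y [Y [Z [W x]]] . [Z [W x]]]]

4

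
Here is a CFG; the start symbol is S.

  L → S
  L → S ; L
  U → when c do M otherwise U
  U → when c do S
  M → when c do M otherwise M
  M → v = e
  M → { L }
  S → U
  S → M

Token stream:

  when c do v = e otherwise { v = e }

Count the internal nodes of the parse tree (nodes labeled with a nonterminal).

[S [M when c do [M v = e] otherwise [M { [L [S [M v = e]]] }]]]

7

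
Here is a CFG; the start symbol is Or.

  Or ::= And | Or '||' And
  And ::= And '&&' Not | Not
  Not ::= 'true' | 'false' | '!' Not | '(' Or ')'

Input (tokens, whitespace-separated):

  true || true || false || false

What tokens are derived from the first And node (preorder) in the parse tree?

true

[Or [Or [Or [Or [And [Not true]]] || [And [Not true]]] || [And [Not false]]] || [And [Not false]]]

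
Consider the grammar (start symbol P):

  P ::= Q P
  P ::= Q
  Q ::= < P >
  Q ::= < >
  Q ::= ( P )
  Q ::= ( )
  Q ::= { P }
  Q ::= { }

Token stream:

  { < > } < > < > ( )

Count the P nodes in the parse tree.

5

[P [Q { [P [Q < >]] }] [P [Q < >] [P [Q < >] [P [Q ( )]]]]]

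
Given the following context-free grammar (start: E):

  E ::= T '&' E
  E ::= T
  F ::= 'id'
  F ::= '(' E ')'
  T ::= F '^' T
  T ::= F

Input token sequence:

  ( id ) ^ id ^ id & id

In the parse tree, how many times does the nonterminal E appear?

3

[E [T [F ( [E [T [F id]]] )] ^ [T [F id] ^ [T [F id]]]] & [E [T [F id]]]]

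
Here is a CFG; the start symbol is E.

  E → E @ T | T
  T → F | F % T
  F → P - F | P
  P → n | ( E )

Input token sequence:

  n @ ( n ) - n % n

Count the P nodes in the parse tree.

[E [E [T [F [P n]]]] @ [T [F [P ( [E [T [F [P n]]]] )] - [F [P n]]] % [T [F [P n]]]]]

5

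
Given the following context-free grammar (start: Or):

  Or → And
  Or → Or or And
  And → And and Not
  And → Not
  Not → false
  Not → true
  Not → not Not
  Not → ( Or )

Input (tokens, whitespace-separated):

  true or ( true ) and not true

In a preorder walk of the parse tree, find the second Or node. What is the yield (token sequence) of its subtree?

true

[Or [Or [And [Not true]]] or [And [And [Not ( [Or [And [Not true]]] )]] and [Not not [Not true]]]]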